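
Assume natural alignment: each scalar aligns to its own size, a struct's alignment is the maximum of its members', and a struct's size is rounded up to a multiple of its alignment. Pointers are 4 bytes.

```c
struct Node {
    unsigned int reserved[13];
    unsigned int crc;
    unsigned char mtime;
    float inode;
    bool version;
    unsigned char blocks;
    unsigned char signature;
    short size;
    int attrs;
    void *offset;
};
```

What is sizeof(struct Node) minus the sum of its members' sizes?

0..52  reserved  (52B, 4-aligned)
52..56  crc  (4B, 4-aligned)
56..57  mtime  (1B, 1-aligned)
57..60  -- padding (3B)
60..64  inode  (4B, 4-aligned)
64..65  version  (1B, 1-aligned)
65..66  blocks  (1B, 1-aligned)
66..67  signature  (1B, 1-aligned)
67..68  -- padding (1B)
68..70  size  (2B, 2-aligned)
70..72  -- padding (2B)
72..76  attrs  (4B, 4-aligned)
76..80  offset  (4B, 4-aligned)
sizeof = 80, alignof = 4
data bytes 74, size 80 → padding 6

6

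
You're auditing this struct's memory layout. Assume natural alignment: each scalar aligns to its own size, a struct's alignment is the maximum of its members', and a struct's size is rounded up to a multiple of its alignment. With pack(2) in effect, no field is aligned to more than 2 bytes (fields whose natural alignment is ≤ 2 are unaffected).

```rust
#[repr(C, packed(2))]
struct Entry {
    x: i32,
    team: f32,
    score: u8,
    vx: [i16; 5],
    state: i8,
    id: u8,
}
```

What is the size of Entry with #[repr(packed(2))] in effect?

22

@0: x [4B, align 2] → 4
@4: team [4B, align 2] → 8
@8: score [1B, align 1] → 9
+1 pad (align 2)
@10: vx [10B, align 2] → 20
@20: state [1B, align 1] → 21
@21: id [1B, align 1] → 22
size 22, align 2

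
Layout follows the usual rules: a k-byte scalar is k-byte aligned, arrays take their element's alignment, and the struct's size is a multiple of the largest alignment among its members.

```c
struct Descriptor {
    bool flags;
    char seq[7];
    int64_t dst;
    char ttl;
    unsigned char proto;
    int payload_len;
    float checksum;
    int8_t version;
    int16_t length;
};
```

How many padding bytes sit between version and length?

@0: flags [1B, align 1] → 1
@1: seq [7B, align 1] → 8
@8: dst [8B, align 8] → 16
@16: ttl [1B, align 1] → 17
@17: proto [1B, align 1] → 18
+2 pad (align 4)
@20: payload_len [4B, align 4] → 24
@24: checksum [4B, align 4] → 28
@28: version [1B, align 1] → 29
+1 pad (align 2)
@30: length [2B, align 2] → 32

1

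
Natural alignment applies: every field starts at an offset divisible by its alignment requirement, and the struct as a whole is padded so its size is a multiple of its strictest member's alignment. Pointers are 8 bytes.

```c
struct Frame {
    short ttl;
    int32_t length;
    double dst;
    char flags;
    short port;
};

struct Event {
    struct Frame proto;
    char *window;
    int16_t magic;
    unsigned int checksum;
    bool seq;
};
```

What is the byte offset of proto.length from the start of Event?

4

Frame: @0: ttl [2B, align 2] → 2; +2 pad (align 4); @4: length [4B, align 4] → 8; @8: dst [8B, align 8] → 16; @16: flags [1B, align 1] → 17; +1 pad (align 2); @18: port [2B, align 2] → 20; +4 tail pad (align 8); size 24, align 8
@0: proto [24B, align 8] → 24
within Frame: length at 4
0 + 4 = 4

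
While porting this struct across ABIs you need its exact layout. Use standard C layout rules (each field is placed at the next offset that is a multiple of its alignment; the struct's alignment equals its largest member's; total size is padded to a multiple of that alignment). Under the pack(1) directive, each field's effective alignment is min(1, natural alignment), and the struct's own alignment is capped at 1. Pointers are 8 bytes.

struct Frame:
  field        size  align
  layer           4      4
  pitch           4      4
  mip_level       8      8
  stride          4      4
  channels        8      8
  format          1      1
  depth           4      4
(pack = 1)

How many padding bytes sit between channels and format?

0

layer at 0 (size 4, align 1) → ends 4
pitch at 4 (size 4, align 1) → ends 8
mip_level at 8 (size 8, align 1) → ends 16
stride at 16 (size 4, align 1) → ends 20
channels at 20 (size 8, align 1) → ends 28
format at 28 (size 1, align 1) → ends 29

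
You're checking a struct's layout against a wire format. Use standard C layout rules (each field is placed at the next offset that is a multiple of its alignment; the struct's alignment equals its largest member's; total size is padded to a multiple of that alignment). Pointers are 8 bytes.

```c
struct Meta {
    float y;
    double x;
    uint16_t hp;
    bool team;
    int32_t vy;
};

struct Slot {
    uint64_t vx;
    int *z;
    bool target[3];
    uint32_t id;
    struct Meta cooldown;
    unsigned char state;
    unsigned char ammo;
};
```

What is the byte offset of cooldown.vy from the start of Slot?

44

Meta: @0: y [4B, align 4] → 4; +4 pad (align 8); @8: x [8B, align 8] → 16; @16: hp [2B, align 2] → 18; @18: team [1B, align 1] → 19; +1 pad (align 4); @20: vy [4B, align 4] → 24; size 24, align 8
@0: vx [8B, align 8] → 8
@8: z [8B, align 8] → 16
@16: target [3B, align 1] → 19
+1 pad (align 4)
@20: id [4B, align 4] → 24
@24: cooldown [24B, align 8] → 48
within Meta: vy at 20
24 + 20 = 44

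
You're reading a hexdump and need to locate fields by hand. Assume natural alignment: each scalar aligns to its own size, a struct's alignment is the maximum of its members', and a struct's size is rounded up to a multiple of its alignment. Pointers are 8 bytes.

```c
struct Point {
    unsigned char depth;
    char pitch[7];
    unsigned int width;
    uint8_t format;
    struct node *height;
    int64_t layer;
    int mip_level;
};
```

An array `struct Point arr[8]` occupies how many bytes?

depth at 0 (size 1, align 1) → ends 1
pitch at 1 (size 7, align 1) → ends 8
width at 8 (size 4, align 4) → ends 12
format at 12 (size 1, align 1) → ends 13
pad 3 to align 8 for height
height at 16 (size 8, align 8) → ends 24
layer at 24 (size 8, align 8) → ends 32
mip_level at 32 (size 4, align 4) → ends 36
tail pad 4 to reach multiple of 8
total 40 bytes, alignment 8
array of 8: 8 × 40 = 320

320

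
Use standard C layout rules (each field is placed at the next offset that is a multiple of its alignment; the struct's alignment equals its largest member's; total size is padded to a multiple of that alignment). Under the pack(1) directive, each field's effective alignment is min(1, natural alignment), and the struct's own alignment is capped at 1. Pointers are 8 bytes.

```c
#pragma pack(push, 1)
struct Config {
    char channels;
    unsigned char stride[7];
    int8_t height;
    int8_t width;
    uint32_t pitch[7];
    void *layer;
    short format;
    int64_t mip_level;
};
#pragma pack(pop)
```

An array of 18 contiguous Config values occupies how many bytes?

@0: channels [1B, align 1] → 1
@1: stride [7B, align 1] → 8
@8: height [1B, align 1] → 9
@9: width [1B, align 1] → 10
@10: pitch [28B, align 1] → 38
@38: layer [8B, align 1] → 46
@46: format [2B, align 1] → 48
@48: mip_level [8B, align 1] → 56
size 56, align 1
array of 18: 18 × 56 = 1008

1008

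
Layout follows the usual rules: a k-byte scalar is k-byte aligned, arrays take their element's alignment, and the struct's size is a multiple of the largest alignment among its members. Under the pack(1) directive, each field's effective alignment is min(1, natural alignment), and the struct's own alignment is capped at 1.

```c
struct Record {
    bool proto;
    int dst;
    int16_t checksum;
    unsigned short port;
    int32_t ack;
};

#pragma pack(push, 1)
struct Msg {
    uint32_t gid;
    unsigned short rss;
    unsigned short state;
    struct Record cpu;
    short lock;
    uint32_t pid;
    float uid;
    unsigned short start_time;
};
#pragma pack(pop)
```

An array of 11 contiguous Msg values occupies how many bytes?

Record: proto at 0 (size 1, align 1) → ends 1; pad 3 to align 4 for dst; dst at 4 (size 4, align 4) → ends 8; checksum at 8 (size 2, align 2) → ends 10; port at 10 (size 2, align 2) → ends 12; ack at 12 (size 4, align 4) → ends 16; total 16 bytes, alignment 4
gid at 0 (size 4, align 1) → ends 4
rss at 4 (size 2, align 1) → ends 6
state at 6 (size 2, align 1) → ends 8
cpu at 8 (size 16, align 1) → ends 24
lock at 24 (size 2, align 1) → ends 26
pid at 26 (size 4, align 1) → ends 30
uid at 30 (size 4, align 1) → ends 34
start_time at 34 (size 2, align 1) → ends 36
total 36 bytes, alignment 1
array of 11: 11 × 36 = 396

396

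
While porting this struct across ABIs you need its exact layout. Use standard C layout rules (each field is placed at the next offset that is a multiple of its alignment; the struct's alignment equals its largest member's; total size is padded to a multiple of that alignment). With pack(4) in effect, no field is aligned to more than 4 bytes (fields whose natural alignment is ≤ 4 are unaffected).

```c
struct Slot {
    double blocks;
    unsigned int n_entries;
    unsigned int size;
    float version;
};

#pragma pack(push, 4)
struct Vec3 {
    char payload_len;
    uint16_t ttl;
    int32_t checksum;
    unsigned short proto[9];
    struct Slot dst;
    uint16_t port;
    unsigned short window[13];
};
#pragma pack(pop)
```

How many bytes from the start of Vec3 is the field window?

54

Slot: 0..8  blocks  (8B, 8-aligned); 8..12  n_entries  (4B, 4-aligned); 12..16  size  (4B, 4-aligned); 16..20  version  (4B, 4-aligned); 20..24  -- tail padding (4B); sizeof = 24, alignof = 8
0..1  payload_len  (1B, 1-aligned)
1..2  -- padding (1B)
2..4  ttl  (2B, 2-aligned)
4..8  checksum  (4B, 4-aligned)
8..26  proto  (18B, 2-aligned)
26..28  -- padding (2B)
28..52  dst  (24B, 4-aligned)
52..54  port  (2B, 2-aligned)
54..80  window  (26B, 2-aligned)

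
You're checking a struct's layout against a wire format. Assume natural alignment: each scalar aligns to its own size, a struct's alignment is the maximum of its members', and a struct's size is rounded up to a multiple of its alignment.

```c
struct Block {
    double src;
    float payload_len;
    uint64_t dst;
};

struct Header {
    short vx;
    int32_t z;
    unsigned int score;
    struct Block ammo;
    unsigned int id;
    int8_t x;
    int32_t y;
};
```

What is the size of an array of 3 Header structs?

168

Block: src at 0 (size 8, align 8) → ends 8; payload_len at 8 (size 4, align 4) → ends 12; pad 4 to align 8 for dst; dst at 16 (size 8, align 8) → ends 24; total 24 bytes, alignment 8
vx at 0 (size 2, align 2) → ends 2
pad 2 to align 4 for z
z at 4 (size 4, align 4) → ends 8
score at 8 (size 4, align 4) → ends 12
pad 4 to align 8 for ammo
ammo at 16 (size 24, align 8) → ends 40
id at 40 (size 4, align 4) → ends 44
x at 44 (size 1, align 1) → ends 45
pad 3 to align 4 for y
y at 48 (size 4, align 4) → ends 52
tail pad 4 to reach multiple of 8
total 56 bytes, alignment 8
array of 3: 3 × 56 = 168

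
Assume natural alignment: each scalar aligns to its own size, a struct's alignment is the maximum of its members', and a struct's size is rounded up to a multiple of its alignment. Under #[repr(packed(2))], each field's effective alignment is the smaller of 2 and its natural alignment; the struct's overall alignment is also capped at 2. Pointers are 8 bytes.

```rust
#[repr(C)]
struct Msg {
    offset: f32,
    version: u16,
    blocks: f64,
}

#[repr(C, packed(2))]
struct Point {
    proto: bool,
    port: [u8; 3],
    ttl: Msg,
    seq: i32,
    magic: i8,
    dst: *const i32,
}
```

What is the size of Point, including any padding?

Msg: 0..4  offset  (4B, 4-aligned); 4..6  version  (2B, 2-aligned); 6..8  -- padding (2B); 8..16  blocks  (8B, 8-aligned); sizeof = 16, alignof = 8
0..1  proto  (1B, 1-aligned)
1..4  port  (3B, 1-aligned)
4..20  ttl  (16B, 2-aligned)
20..24  seq  (4B, 2-aligned)
24..25  magic  (1B, 1-aligned)
25..26  -- padding (1B)
26..34  dst  (8B, 2-aligned)
sizeof = 34, alignof = 2

34 bytes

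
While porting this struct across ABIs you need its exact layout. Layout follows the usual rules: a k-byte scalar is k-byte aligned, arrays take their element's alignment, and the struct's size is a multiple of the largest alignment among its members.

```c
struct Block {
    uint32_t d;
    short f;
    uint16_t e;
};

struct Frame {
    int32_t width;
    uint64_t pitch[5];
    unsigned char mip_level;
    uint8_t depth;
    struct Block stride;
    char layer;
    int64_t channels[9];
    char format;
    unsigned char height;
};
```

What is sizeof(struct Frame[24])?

Block: d at 0 (size 4, align 4) → ends 4; f at 4 (size 2, align 2) → ends 6; e at 6 (size 2, align 2) → ends 8; total 8 bytes, alignment 4
width at 0 (size 4, align 4) → ends 4
pad 4 to align 8 for pitch
pitch at 8 (size 40, align 8) → ends 48
mip_level at 48 (size 1, align 1) → ends 49
depth at 49 (size 1, align 1) → ends 50
pad 2 to align 4 for stride
stride at 52 (size 8, align 4) → ends 60
layer at 60 (size 1, align 1) → ends 61
pad 3 to align 8 for channels
channels at 64 (size 72, align 8) → ends 136
format at 136 (size 1, align 1) → ends 137
height at 137 (size 1, align 1) → ends 138
tail pad 6 to reach multiple of 8
total 144 bytes, alignment 8
array of 24: 24 × 144 = 3456

3456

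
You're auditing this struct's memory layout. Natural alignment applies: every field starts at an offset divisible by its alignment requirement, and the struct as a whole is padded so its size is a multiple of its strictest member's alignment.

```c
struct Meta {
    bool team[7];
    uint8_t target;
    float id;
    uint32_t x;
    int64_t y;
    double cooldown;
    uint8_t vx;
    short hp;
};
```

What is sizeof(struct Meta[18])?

0..7  team  (7B, 1-aligned)
7..8  target  (1B, 1-aligned)
8..12  id  (4B, 4-aligned)
12..16  x  (4B, 4-aligned)
16..24  y  (8B, 8-aligned)
24..32  cooldown  (8B, 8-aligned)
32..33  vx  (1B, 1-aligned)
33..34  -- padding (1B)
34..36  hp  (2B, 2-aligned)
36..40  -- tail padding (4B)
sizeof = 40, alignof = 8
array of 18: 18 × 40 = 720

720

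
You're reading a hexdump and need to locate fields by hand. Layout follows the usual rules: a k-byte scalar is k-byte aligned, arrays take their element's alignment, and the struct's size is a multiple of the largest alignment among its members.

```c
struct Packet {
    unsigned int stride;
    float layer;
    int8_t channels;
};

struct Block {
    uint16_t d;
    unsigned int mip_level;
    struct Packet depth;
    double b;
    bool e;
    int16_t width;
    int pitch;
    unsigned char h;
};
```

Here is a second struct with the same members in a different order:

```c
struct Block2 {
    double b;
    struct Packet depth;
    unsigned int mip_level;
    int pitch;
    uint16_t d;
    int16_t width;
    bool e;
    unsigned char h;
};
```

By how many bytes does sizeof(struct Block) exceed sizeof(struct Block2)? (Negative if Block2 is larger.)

Packet: @0: stride [4B, align 4] → 4; @4: layer [4B, align 4] → 8; @8: channels [1B, align 1] → 9; +3 tail pad (align 4); size 12, align 4
@0: d [2B, align 2] → 2
+2 pad (align 4)
@4: mip_level [4B, align 4] → 8
@8: depth [12B, align 4] → 20
+4 pad (align 8)
@24: b [8B, align 8] → 32
@32: e [1B, align 1] → 33
+1 pad (align 2)
@34: width [2B, align 2] → 36
@36: pitch [4B, align 4] → 40
@40: h [1B, align 1] → 41
+7 tail pad (align 8)
size 48, align 8
— Block2 —
@0: b [8B, align 8] → 8
@8: depth [12B, align 4] → 20
@20: mip_level [4B, align 4] → 24
@24: pitch [4B, align 4] → 28
@28: d [2B, align 2] → 30
@30: width [2B, align 2] → 32
@32: e [1B, align 1] → 33
@33: h [1B, align 1] → 34
+6 tail pad (align 8)
size 40, align 8
48 − 40 = 8

8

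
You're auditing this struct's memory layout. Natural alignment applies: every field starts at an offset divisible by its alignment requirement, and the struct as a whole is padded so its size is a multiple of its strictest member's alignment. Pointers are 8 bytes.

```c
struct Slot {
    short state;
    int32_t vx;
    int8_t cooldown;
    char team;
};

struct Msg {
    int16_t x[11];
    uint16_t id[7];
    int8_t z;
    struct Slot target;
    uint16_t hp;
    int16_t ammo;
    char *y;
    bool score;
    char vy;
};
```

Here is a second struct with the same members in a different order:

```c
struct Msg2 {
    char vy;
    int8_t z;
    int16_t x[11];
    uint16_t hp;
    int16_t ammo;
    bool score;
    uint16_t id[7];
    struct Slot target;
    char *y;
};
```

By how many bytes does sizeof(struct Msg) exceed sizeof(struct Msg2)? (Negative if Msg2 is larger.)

Slot: state at 0 (size 2, align 2) → ends 2; pad 2 to align 4 for vx; vx at 4 (size 4, align 4) → ends 8; cooldown at 8 (size 1, align 1) → ends 9; team at 9 (size 1, align 1) → ends 10; tail pad 2 to reach multiple of 4; total 12 bytes, alignment 4
x at 0 (size 22, align 2) → ends 22
id at 22 (size 14, align 2) → ends 36
z at 36 (size 1, align 1) → ends 37
pad 3 to align 4 for target
target at 40 (size 12, align 4) → ends 52
hp at 52 (size 2, align 2) → ends 54
ammo at 54 (size 2, align 2) → ends 56
y at 56 (size 8, align 8) → ends 64
score at 64 (size 1, align 1) → ends 65
vy at 65 (size 1, align 1) → ends 66
tail pad 6 to reach multiple of 8
total 72 bytes, alignment 8
— Msg2 —
vy at 0 (size 1, align 1) → ends 1
z at 1 (size 1, align 1) → ends 2
x at 2 (size 22, align 2) → ends 24
hp at 24 (size 2, align 2) → ends 26
ammo at 26 (size 2, align 2) → ends 28
score at 28 (size 1, align 1) → ends 29
pad 1 to align 2 for id
id at 30 (size 14, align 2) → ends 44
target at 44 (size 12, align 4) → ends 56
y at 56 (size 8, align 8) → ends 64
total 64 bytes, alignment 8
72 − 64 = 8

8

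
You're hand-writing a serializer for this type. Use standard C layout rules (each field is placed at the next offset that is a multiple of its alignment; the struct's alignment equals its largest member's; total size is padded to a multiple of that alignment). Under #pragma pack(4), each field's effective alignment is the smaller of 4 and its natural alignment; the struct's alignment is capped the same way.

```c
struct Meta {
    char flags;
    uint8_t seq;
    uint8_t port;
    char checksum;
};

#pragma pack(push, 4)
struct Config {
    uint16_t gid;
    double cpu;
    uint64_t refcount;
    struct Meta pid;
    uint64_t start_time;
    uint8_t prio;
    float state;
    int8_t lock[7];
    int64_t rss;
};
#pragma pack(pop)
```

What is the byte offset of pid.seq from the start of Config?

21

Meta: 0..1  flags  (1B, 1-aligned); 1..2  seq  (1B, 1-aligned); 2..3  port  (1B, 1-aligned); 3..4  checksum  (1B, 1-aligned); sizeof = 4, alignof = 1
0..2  gid  (2B, 2-aligned)
2..4  -- padding (2B)
4..12  cpu  (8B, 4-aligned)
12..20  refcount  (8B, 4-aligned)
20..24  pid  (4B, 1-aligned)
within Meta: seq at 1
20 + 1 = 21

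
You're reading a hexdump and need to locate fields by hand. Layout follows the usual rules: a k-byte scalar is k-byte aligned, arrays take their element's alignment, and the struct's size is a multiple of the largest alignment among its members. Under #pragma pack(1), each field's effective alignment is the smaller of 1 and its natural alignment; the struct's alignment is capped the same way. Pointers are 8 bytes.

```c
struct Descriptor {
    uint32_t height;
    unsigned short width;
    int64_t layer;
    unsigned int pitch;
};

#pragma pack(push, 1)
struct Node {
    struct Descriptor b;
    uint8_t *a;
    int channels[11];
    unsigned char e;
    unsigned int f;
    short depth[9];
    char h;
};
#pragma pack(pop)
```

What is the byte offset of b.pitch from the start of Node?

Descriptor: @0: height [4B, align 4] → 4; @4: width [2B, align 2] → 6; +2 pad (align 8); @8: layer [8B, align 8] → 16; @16: pitch [4B, align 4] → 20; +4 tail pad (align 8); size 24, align 8
@0: b [24B, align 1] → 24
within Descriptor: pitch at 16
0 + 16 = 16

16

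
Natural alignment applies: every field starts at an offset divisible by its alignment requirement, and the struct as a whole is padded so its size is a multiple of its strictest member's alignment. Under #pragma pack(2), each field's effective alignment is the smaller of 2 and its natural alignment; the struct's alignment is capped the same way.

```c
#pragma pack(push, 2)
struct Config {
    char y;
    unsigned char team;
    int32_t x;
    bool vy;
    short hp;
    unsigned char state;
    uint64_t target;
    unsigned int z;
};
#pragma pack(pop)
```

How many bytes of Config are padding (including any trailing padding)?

@0: y [1B, align 1] → 1
@1: team [1B, align 1] → 2
@2: x [4B, align 2] → 6
@6: vy [1B, align 1] → 7
+1 pad (align 2)
@8: hp [2B, align 2] → 10
@10: state [1B, align 1] → 11
+1 pad (align 2)
@12: target [8B, align 2] → 20
@20: z [4B, align 2] → 24
size 24, align 2
data bytes 22, size 24 → padding 2

2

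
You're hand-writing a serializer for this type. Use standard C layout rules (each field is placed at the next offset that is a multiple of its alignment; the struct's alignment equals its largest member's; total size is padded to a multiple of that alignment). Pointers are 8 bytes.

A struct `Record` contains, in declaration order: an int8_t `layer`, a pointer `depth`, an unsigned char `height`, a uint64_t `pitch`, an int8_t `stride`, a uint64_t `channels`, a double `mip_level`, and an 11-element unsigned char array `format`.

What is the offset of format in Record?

layer at 0 (size 1, align 1) → ends 1
pad 7 to align 8 for depth
depth at 8 (size 8, align 8) → ends 16
height at 16 (size 1, align 1) → ends 17
pad 7 to align 8 for pitch
pitch at 24 (size 8, align 8) → ends 32
stride at 32 (size 1, align 1) → ends 33
pad 7 to align 8 for channels
channels at 40 (size 8, align 8) → ends 48
mip_level at 48 (size 8, align 8) → ends 56
format at 56 (size 11, align 1) → ends 67

56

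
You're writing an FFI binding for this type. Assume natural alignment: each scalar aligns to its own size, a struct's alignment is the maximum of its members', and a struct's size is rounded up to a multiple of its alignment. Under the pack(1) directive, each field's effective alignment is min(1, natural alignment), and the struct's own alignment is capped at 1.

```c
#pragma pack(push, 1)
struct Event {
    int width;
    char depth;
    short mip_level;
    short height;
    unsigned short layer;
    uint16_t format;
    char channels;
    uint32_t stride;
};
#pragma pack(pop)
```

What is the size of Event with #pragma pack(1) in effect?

18

width at 0 (size 4, align 1) → ends 4
depth at 4 (size 1, align 1) → ends 5
mip_level at 5 (size 2, align 1) → ends 7
height at 7 (size 2, align 1) → ends 9
layer at 9 (size 2, align 1) → ends 11
format at 11 (size 2, align 1) → ends 13
channels at 13 (size 1, align 1) → ends 14
stride at 14 (size 4, align 1) → ends 18
total 18 bytes, alignment 1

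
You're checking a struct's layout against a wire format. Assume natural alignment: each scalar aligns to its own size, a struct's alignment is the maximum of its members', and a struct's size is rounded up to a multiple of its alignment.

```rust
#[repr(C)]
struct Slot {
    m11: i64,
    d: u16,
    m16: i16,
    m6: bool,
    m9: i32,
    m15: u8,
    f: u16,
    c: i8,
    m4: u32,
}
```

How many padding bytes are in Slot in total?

0..8  m11  (8B, 8-aligned)
8..10  d  (2B, 2-aligned)
10..12  m16  (2B, 2-aligned)
12..13  m6  (1B, 1-aligned)
13..16  -- padding (3B)
16..20  m9  (4B, 4-aligned)
20..21  m15  (1B, 1-aligned)
21..22  -- padding (1B)
22..24  f  (2B, 2-aligned)
24..25  c  (1B, 1-aligned)
25..28  -- padding (3B)
28..32  m4  (4B, 4-aligned)
sizeof = 32, alignof = 8
data bytes 25, size 32 → padding 7

7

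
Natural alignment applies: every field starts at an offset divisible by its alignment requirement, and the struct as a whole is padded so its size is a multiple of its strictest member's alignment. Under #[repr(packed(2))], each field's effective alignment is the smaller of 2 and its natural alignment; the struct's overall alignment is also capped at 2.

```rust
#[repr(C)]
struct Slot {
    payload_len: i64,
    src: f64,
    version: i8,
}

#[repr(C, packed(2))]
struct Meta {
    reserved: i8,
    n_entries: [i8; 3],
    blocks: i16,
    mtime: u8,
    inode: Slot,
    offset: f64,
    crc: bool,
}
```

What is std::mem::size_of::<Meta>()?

Slot: @0: payload_len [8B, align 8] → 8; @8: src [8B, align 8] → 16; @16: version [1B, align 1] → 17; +7 tail pad (align 8); size 24, align 8
@0: reserved [1B, align 1] → 1
@1: n_entries [3B, align 1] → 4
@4: blocks [2B, align 2] → 6
@6: mtime [1B, align 1] → 7
+1 pad (align 2)
@8: inode [24B, align 2] → 32
@32: offset [8B, align 2] → 40
@40: crc [1B, align 1] → 41
+1 tail pad (align 2)
size 42, align 2

42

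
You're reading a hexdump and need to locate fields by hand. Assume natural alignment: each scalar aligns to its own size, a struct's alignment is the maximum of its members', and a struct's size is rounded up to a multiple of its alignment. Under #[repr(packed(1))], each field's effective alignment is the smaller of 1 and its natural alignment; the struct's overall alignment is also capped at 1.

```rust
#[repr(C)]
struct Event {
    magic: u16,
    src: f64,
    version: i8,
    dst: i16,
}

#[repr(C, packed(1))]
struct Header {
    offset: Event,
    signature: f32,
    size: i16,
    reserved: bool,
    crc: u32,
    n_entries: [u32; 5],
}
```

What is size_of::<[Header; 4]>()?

220

Event: @0: magic [2B, align 2] → 2; +6 pad (align 8); @8: src [8B, align 8] → 16; @16: version [1B, align 1] → 17; +1 pad (align 2); @18: dst [2B, align 2] → 20; +4 tail pad (align 8); size 24, align 8
@0: offset [24B, align 1] → 24
@24: signature [4B, align 1] → 28
@28: size [2B, align 1] → 30
@30: reserved [1B, align 1] → 31
@31: crc [4B, align 1] → 35
@35: n_entries [20B, align 1] → 55
size 55, align 1
array of 4: 4 × 55 = 220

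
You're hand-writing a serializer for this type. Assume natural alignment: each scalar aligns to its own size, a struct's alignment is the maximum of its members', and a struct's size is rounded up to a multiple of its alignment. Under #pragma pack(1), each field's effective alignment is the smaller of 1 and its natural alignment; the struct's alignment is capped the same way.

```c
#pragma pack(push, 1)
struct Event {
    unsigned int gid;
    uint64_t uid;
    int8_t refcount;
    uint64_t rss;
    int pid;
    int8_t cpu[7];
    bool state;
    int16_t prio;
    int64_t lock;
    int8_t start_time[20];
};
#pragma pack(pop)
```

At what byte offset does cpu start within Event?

25

gid at 0 (size 4, align 1) → ends 4
uid at 4 (size 8, align 1) → ends 12
refcount at 12 (size 1, align 1) → ends 13
rss at 13 (size 8, align 1) → ends 21
pid at 21 (size 4, align 1) → ends 25
cpu at 25 (size 7, align 1) → ends 32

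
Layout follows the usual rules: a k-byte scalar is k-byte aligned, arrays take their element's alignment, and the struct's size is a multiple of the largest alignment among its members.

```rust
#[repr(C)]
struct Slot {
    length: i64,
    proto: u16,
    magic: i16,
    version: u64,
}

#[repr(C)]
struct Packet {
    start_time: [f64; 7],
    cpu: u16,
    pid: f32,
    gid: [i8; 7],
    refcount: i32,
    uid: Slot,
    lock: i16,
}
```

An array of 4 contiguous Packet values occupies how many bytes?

Slot: 0..8  length  (8B, 8-aligned); 8..10  proto  (2B, 2-aligned); 10..12  magic  (2B, 2-aligned); 12..16  -- padding (4B); 16..24  version  (8B, 8-aligned); sizeof = 24, alignof = 8
0..56  start_time  (56B, 8-aligned)
56..58  cpu  (2B, 2-aligned)
58..60  -- padding (2B)
60..64  pid  (4B, 4-aligned)
64..71  gid  (7B, 1-aligned)
71..72  -- padding (1B)
72..76  refcount  (4B, 4-aligned)
76..80  -- padding (4B)
80..104  uid  (24B, 8-aligned)
104..106  lock  (2B, 2-aligned)
106..112  -- tail padding (6B)
sizeof = 112, alignof = 8
array of 4: 4 × 112 = 448

448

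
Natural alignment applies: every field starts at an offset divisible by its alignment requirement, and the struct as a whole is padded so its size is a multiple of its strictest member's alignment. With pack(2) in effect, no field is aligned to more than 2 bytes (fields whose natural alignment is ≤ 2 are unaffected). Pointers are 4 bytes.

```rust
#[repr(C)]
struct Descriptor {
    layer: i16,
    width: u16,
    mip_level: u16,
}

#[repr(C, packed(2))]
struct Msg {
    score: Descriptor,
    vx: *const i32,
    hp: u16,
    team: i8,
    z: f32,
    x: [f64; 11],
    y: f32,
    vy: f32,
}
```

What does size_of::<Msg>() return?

Descriptor: layer at 0 (size 2, align 2) → ends 2; width at 2 (size 2, align 2) → ends 4; mip_level at 4 (size 2, align 2) → ends 6; total 6 bytes, alignment 2
score at 0 (size 6, align 2) → ends 6
vx at 6 (size 4, align 2) → ends 10
hp at 10 (size 2, align 2) → ends 12
team at 12 (size 1, align 1) → ends 13
pad 1 to align 2 for z
z at 14 (size 4, align 2) → ends 18
x at 18 (size 88, align 2) → ends 106
y at 106 (size 4, align 2) → ends 110
vy at 110 (size 4, align 2) → ends 114
total 114 bytes, alignment 2

114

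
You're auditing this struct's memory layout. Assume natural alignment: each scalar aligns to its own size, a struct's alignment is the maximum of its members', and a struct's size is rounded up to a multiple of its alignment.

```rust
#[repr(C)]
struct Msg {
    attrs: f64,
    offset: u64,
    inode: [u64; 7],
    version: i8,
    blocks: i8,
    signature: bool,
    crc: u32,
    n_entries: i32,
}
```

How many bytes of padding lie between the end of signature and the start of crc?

1

attrs at 0 (size 8, align 8) → ends 8
offset at 8 (size 8, align 8) → ends 16
inode at 16 (size 56, align 8) → ends 72
version at 72 (size 1, align 1) → ends 73
blocks at 73 (size 1, align 1) → ends 74
signature at 74 (size 1, align 1) → ends 75
pad 1 to align 4 for crc
crc at 76 (size 4, align 4) → ends 80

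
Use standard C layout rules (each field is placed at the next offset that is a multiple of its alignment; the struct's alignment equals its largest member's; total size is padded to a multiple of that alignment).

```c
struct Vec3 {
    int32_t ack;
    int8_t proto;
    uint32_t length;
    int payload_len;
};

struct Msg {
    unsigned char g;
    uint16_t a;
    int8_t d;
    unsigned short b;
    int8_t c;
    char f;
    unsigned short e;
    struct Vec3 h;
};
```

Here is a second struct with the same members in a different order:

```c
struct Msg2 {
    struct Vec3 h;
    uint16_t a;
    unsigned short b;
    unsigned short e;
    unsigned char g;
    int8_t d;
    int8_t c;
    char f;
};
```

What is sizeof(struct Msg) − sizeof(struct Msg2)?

Vec3: @0: ack [4B, align 4] → 4; @4: proto [1B, align 1] → 5; +3 pad (align 4); @8: length [4B, align 4] → 12; @12: payload_len [4B, align 4] → 16; size 16, align 4
@0: g [1B, align 1] → 1
+1 pad (align 2)
@2: a [2B, align 2] → 4
@4: d [1B, align 1] → 5
+1 pad (align 2)
@6: b [2B, align 2] → 8
@8: c [1B, align 1] → 9
@9: f [1B, align 1] → 10
@10: e [2B, align 2] → 12
@12: h [16B, align 4] → 28
size 28, align 4
— Msg2 —
@0: h [16B, align 4] → 16
@16: a [2B, align 2] → 18
@18: b [2B, align 2] → 20
@20: e [2B, align 2] → 22
@22: g [1B, align 1] → 23
@23: d [1B, align 1] → 24
@24: c [1B, align 1] → 25
@25: f [1B, align 1] → 26
+2 tail pad (align 4)
size 28, align 4
28 − 28 = 0

0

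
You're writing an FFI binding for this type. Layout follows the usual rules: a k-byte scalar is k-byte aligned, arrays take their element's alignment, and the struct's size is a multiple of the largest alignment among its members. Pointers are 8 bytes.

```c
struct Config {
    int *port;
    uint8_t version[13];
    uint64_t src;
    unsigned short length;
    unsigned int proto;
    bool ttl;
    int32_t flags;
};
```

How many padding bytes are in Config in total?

8

@0: port [8B, align 8] → 8
@8: version [13B, align 1] → 21
+3 pad (align 8)
@24: src [8B, align 8] → 32
@32: length [2B, align 2] → 34
+2 pad (align 4)
@36: proto [4B, align 4] → 40
@40: ttl [1B, align 1] → 41
+3 pad (align 4)
@44: flags [4B, align 4] → 48
size 48, align 8
data bytes 40, size 48 → padding 8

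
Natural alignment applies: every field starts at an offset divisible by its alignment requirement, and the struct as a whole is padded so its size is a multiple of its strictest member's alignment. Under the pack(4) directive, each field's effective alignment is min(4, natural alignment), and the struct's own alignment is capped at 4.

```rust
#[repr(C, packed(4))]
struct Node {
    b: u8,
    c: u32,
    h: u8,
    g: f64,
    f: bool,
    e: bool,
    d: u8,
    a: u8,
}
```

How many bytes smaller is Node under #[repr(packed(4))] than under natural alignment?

natural layout:
  0..1  b  (1B, 1-aligned)
  1..4  -- padding (3B)
  4..8  c  (4B, 4-aligned)
  8..9  h  (1B, 1-aligned)
  9..16  -- padding (7B)
  16..24  g  (8B, 8-aligned)
  24..25  f  (1B, 1-aligned)
  25..26  e  (1B, 1-aligned)
  26..27  d  (1B, 1-aligned)
  27..28  a  (1B, 1-aligned)
  28..32  -- tail padding (4B)
  sizeof = 32, alignof = 8
packed(4) layout:
  0..1  b  (1B, 1-aligned)
  1..4  -- padding (3B)
  4..8  c  (4B, 4-aligned)
  8..9  h  (1B, 1-aligned)
  9..12  -- padding (3B)
  12..20  g  (8B, 4-aligned)
  20..21  f  (1B, 1-aligned)
  21..22  e  (1B, 1-aligned)
  22..23  d  (1B, 1-aligned)
  23..24  a  (1B, 1-aligned)
  sizeof = 24, alignof = 4
32 − 24 = 8

8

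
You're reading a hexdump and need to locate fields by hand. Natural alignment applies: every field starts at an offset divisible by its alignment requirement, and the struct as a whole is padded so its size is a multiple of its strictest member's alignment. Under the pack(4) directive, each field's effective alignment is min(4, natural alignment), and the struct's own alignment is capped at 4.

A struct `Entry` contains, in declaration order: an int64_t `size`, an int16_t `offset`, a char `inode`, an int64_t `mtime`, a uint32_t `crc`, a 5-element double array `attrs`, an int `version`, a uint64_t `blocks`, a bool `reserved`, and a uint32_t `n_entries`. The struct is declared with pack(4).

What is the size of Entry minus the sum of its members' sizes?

size at 0 (size 8, align 4) → ends 8
offset at 8 (size 2, align 2) → ends 10
inode at 10 (size 1, align 1) → ends 11
pad 1 to align 4 for mtime
mtime at 12 (size 8, align 4) → ends 20
crc at 20 (size 4, align 4) → ends 24
attrs at 24 (size 40, align 4) → ends 64
version at 64 (size 4, align 4) → ends 68
blocks at 68 (size 8, align 4) → ends 76
reserved at 76 (size 1, align 1) → ends 77
pad 3 to align 4 for n_entries
n_entries at 80 (size 4, align 4) → ends 84
total 84 bytes, alignment 4
data bytes 80, size 84 → padding 4

4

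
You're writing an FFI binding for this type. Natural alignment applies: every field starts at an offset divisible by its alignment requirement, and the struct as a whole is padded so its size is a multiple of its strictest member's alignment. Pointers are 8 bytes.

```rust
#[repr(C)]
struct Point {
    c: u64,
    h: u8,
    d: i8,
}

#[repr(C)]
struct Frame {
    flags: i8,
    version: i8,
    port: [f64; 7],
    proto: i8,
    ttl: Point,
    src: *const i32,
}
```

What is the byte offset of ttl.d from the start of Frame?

Point: 0..8  c  (8B, 8-aligned); 8..9  h  (1B, 1-aligned); 9..10  d  (1B, 1-aligned); 10..16  -- tail padding (6B); sizeof = 16, alignof = 8
0..1  flags  (1B, 1-aligned)
1..2  version  (1B, 1-aligned)
2..8  -- padding (6B)
8..64  port  (56B, 8-aligned)
64..65  proto  (1B, 1-aligned)
65..72  -- padding (7B)
72..88  ttl  (16B, 8-aligned)
within Point: d at 9
72 + 9 = 81

81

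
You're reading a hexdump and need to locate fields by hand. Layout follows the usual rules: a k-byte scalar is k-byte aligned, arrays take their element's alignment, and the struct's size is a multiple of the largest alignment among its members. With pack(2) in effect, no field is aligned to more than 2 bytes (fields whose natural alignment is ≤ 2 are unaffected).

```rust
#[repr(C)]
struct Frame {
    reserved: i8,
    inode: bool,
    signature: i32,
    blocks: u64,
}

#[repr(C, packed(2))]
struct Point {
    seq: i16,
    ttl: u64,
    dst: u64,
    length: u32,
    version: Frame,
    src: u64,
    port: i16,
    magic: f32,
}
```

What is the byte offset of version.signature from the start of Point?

Frame: reserved at 0 (size 1, align 1) → ends 1; inode at 1 (size 1, align 1) → ends 2; pad 2 to align 4 for signature; signature at 4 (size 4, align 4) → ends 8; blocks at 8 (size 8, align 8) → ends 16; total 16 bytes, alignment 8
seq at 0 (size 2, align 2) → ends 2
ttl at 2 (size 8, align 2) → ends 10
dst at 10 (size 8, align 2) → ends 18
length at 18 (size 4, align 2) → ends 22
version at 22 (size 16, align 2) → ends 38
within Frame: signature at 4
22 + 4 = 26

26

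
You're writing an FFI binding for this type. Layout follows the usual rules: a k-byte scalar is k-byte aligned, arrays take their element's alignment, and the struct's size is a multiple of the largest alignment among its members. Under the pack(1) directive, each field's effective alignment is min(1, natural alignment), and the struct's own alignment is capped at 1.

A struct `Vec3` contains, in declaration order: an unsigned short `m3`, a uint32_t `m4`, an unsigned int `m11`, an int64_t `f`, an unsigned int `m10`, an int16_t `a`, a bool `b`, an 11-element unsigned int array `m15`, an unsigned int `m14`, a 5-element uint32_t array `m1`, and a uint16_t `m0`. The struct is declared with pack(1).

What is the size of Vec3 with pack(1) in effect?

@0: m3 [2B, align 1] → 2
@2: m4 [4B, align 1] → 6
@6: m11 [4B, align 1] → 10
@10: f [8B, align 1] → 18
@18: m10 [4B, align 1] → 22
@22: a [2B, align 1] → 24
@24: b [1B, align 1] → 25
@25: m15 [44B, align 1] → 69
@69: m14 [4B, align 1] → 73
@73: m1 [20B, align 1] → 93
@93: m0 [2B, align 1] → 95
size 95, align 1

95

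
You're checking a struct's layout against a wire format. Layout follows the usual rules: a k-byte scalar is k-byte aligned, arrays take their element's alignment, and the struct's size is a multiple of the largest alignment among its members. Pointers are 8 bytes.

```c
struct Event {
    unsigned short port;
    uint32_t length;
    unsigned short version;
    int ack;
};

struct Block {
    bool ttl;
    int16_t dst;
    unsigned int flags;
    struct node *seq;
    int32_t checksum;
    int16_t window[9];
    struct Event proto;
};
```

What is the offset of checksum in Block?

16

Event: @0: port [2B, align 2] → 2; +2 pad (align 4); @4: length [4B, align 4] → 8; @8: version [2B, align 2] → 10; +2 pad (align 4); @12: ack [4B, align 4] → 16; size 16, align 4
@0: ttl [1B, align 1] → 1
+1 pad (align 2)
@2: dst [2B, align 2] → 4
@4: flags [4B, align 4] → 8
@8: seq [8B, align 8] → 16
@16: checksum [4B, align 4] → 20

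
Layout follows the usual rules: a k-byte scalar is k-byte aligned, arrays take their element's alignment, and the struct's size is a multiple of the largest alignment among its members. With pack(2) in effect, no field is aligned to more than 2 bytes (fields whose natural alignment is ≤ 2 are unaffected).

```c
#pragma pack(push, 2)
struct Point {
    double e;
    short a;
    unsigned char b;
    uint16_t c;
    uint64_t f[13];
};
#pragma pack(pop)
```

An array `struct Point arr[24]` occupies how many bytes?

0..8  e  (8B, 2-aligned)
8..10  a  (2B, 2-aligned)
10..11  b  (1B, 1-aligned)
11..12  -- padding (1B)
12..14  c  (2B, 2-aligned)
14..118  f  (104B, 2-aligned)
sizeof = 118, alignof = 2
array of 24: 24 × 118 = 2832

2832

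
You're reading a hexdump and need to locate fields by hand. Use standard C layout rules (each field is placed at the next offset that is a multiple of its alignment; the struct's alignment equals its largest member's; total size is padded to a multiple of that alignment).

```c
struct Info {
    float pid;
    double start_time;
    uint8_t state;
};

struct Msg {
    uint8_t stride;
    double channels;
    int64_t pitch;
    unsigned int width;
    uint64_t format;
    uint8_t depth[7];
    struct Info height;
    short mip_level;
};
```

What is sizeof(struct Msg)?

80 bytes

Info: @0: pid [4B, align 4] → 4; +4 pad (align 8); @8: start_time [8B, align 8] → 16; @16: state [1B, align 1] → 17; +7 tail pad (align 8); size 24, align 8
@0: stride [1B, align 1] → 1
+7 pad (align 8)
@8: channels [8B, align 8] → 16
@16: pitch [8B, align 8] → 24
@24: width [4B, align 4] → 28
+4 pad (align 8)
@32: format [8B, align 8] → 40
@40: depth [7B, align 1] → 47
+1 pad (align 8)
@48: height [24B, align 8] → 72
@72: mip_level [2B, align 2] → 74
+6 tail pad (align 8)
size 80, align 8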